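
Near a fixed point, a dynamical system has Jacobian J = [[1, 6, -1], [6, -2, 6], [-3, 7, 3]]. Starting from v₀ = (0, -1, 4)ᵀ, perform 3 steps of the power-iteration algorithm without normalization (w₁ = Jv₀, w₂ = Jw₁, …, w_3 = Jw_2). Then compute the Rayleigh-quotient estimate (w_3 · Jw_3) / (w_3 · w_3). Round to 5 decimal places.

-6.19539

w1 = Jv₀ = (-10, 26, 5)
w2 = Jw1 = (141, -82, 227)
w3 = Jw2 = (-578, 2372, -316)
Jw3 = (13970, -10108, 17390)
w3·Jw3 = (-578)·13970 + 2372·(-10108) + (-316)·17390 = -37546076; w3·w3 = (-578)·(-578) + 2372·2372 + (-316)·(-316) = 6060324
λ ≈ -37546076/6060324 = -6.19539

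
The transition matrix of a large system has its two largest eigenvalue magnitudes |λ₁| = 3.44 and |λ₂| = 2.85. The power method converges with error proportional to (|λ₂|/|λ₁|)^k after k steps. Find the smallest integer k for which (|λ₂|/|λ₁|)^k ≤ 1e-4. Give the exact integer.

49

|λ₂/λ₁| = 2.85/3.44 = 0.82849
Need k ≥ ln(1e-4) / ln(0.82849) = -9.2103 / -0.1882 ≈ 48.951
Smallest integer k satisfying the bound: 49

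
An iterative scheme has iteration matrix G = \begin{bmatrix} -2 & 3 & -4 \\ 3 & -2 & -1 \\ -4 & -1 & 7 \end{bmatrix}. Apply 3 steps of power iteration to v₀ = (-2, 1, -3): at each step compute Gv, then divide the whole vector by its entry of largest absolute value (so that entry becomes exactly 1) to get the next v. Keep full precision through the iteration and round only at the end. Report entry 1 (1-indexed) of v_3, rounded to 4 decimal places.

Gv0 = (19.00000, -5.00000, -14.00000); divide by 19.00000 → v1 = (1.00000, -0.26316, -0.73684)
Gv1 = (0.15789, 4.26316, -8.89474); divide by -8.89474 → v2 = (-0.01775, -0.47929, 1.00000)
Gv2 = (-5.40237, -0.09467, 7.55030); divide by 7.55030 → v3 = (-0.71552, -0.01254, 1.00000)
Requested entry of v3: 913/-1276 = -0.7155

-0.7155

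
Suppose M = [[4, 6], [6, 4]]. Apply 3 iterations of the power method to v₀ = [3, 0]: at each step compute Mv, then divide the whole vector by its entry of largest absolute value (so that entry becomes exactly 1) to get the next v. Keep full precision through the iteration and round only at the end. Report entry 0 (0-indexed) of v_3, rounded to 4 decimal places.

Mv0 = (12.00000, 18.00000); divide by 18.00000 → v1 = (0.66667, 1.00000)
Mv1 = (8.66667, 8.00000); divide by 8.66667 → v2 = (1.00000, 0.92308)
Mv2 = (9.53846, 9.69231); divide by 9.69231 → v3 = (0.98413, 1.00000)
Requested entry of v3: 1488/1512 = 0.9841

0.9841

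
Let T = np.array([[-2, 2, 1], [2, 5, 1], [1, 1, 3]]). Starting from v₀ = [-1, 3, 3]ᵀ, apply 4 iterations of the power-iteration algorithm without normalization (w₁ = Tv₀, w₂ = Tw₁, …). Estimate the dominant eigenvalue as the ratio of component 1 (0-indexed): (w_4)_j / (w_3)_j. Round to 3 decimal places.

6.202

w1 = Tv₀ = ((-2)·(-1) + 2·3 + 1·3; 2·(-1) + 5·3 + 1·3; 1·(-1) + 1·3 + 3·3) = (11, 16, 11)
w2 = Tw1 = ((-2)·11 + 2·16 + 1·11; 2·11 + 5·16 + 1·11; 1·11 + 1·16 + 3·11) = (21, 113, 60)
w3 = Tw2 = (244, 667, 314)
w4 = Tw3 = (1160, 4137, 1853)
Ratio at component: 4137 / 667 = 6.202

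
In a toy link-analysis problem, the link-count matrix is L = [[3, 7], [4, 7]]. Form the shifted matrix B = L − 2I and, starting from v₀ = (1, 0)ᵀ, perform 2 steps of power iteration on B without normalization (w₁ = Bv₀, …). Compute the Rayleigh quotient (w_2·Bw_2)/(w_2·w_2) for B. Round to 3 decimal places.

B = L − 2I has rows (1, 7); (4, 5)
w1 = Bv₀ = (1·1 + 7·0; 4·1 + 5·0) = (1, 4)
w2 = Bw1 = (1·1 + 7·4; 4·1 + 5·4) = (29, 24)
Bw2 = (197, 236)
w2·Bw2 = 11377; w2·w2 = 1417; μ ≈ 11377/1417 = 8.029

μ ≈ 8.029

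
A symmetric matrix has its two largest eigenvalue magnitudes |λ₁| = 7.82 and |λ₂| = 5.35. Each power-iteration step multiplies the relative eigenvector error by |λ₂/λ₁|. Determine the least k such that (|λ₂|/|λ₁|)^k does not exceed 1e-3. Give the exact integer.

|λ₂/λ₁| = 5.35/7.82 = 0.68414
Need k ≥ ln(1e-3) / ln(0.68414) = -6.9078 / -0.3796 ≈ 18.198
Smallest integer k satisfying the bound: 19

19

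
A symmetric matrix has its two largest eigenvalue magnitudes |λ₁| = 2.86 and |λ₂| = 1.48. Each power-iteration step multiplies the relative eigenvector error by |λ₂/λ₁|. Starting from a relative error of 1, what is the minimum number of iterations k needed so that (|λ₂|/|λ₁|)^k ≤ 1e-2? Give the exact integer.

7

|λ₂/λ₁| = 1.48/2.86 = 0.51748
Need k ≥ ln(1e-2) / ln(0.51748) = -4.6052 / -0.6588 ≈ 6.990
Smallest integer k satisfying the bound: 7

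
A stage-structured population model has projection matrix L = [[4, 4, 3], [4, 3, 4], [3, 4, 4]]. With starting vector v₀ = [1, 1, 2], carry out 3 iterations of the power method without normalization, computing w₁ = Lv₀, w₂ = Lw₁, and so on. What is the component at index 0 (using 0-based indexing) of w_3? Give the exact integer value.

w1 = Lv₀ = (4·1 + 4·1 + 3·2; 4·1 + 3·1 + 4·2; 3·1 + 4·1 + 4·2) = (14, 15, 15)
w2 = Lw1 = (4·14 + 4·15 + 3·15; 4·14 + 3·15 + 4·15; 3·14 + 4·15 + 4·15) = (161, 161, 162)
w3 = Lw2 = (1774, 1775, 1775)
The requested component of w3 is 1774.

1774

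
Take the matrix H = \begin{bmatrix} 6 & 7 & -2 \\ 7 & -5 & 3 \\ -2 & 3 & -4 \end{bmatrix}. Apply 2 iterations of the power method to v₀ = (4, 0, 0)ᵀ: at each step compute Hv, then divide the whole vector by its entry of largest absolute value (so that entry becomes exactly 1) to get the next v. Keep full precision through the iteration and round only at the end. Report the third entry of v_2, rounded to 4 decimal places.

Hv0 = (24.00000, 28.00000, -8.00000); divide by 28.00000 → v1 = (0.85714, 1.00000, -0.28571)
Hv1 = (12.71429, 0.14286, 2.42857); divide by 12.71429 → v2 = (1.00000, 0.01124, 0.19101)
Requested entry of v2: 68/356 = 0.1910

0.1910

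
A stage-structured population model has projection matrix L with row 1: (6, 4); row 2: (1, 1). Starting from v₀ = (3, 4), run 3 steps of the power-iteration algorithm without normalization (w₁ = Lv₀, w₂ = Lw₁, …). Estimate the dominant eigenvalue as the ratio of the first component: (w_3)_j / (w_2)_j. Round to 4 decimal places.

6.7069

w1 = Lv₀ = (34, 7)
w2 = Lw1 = (232, 41)
w3 = Lw2 = (1556, 273)
Ratio at component: 1556 / 232 = 6.7069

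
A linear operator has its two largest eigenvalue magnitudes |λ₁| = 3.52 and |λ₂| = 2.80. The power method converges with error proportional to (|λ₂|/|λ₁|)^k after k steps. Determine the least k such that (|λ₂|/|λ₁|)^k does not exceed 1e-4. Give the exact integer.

|λ₂/λ₁| = 2.80/3.52 = 0.79545
Need k ≥ ln(1e-4) / ln(0.79545) = -9.2103 / -0.2288 ≈ 40.248
Smallest integer k satisfying the bound: 41

41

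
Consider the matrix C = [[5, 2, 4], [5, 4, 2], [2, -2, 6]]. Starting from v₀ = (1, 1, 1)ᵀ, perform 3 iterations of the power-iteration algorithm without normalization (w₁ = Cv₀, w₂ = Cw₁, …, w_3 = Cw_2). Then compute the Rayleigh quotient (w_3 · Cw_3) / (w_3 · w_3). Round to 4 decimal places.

λ ≈ 8.3951

w1 = Cv₀ = (11, 11, 6)
w2 = Cw1 = (101, 111, 36)
w3 = Cw2 = (871, 1021, 196)
Cw3 = (7181, 8831, 876)
w3·Cw3 = 871·7181 + 1021·8831 + 196·876 = 15442798; w3·w3 = 871·871 + 1021·1021 + 196·196 = 1839498
λ ≈ 15442798/1839498 = 8.3951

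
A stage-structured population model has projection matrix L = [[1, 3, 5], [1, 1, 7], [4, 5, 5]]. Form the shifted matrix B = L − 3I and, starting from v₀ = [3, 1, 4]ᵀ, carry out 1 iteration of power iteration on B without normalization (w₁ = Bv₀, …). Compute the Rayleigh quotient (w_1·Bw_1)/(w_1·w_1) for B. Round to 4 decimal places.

7.6849

B = L − 3I has rows (-2, 3, 5); (1, -2, 7); (4, 5, 2)
w1 = Bv₀ = (17, 29, 25)
Bw1 = (178, 134, 263)
w1·Bw1 = 13487; w1·w1 = 1755; μ ≈ 13487/1755 = 7.6849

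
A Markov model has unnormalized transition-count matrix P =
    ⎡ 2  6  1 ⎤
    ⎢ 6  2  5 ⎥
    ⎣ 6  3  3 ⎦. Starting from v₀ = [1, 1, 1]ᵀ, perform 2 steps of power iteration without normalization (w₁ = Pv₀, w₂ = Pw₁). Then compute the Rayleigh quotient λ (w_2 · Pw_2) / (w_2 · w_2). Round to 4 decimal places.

11.1866

w1 = Pv₀ = (2·1 + 6·1 + 1·1; 6·1 + 2·1 + 5·1; 6·1 + 3·1 + 3·1) = (9, 13, 12)
w2 = Pw1 = (2·9 + 6·13 + 1·12; 6·9 + 2·13 + 5·12; 6·9 + 3·13 + 3·12) = (108, 140, 129)
Pw2 = (1185, 1573, 1455)
w2·Pw2 = 108·1185 + 140·1573 + 129·1455 = 535895; w2·w2 = 108·108 + 140·140 + 129·129 = 47905
λ ≈ 535895/47905 = 11.1866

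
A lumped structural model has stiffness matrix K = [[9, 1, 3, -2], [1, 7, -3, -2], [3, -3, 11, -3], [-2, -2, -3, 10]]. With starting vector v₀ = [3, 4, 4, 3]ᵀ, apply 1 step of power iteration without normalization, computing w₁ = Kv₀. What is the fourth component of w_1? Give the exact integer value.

w1 = Kv₀ = (37, 13, 32, 4)
The requested component of w1 is 4.

4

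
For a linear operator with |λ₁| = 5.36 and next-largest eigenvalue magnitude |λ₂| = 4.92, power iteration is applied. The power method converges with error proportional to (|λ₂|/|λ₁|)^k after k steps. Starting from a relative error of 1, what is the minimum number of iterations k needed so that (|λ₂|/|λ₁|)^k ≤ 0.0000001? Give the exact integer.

189

|λ₂/λ₁| = 4.92/5.36 = 0.91791
Need k ≥ ln(0.0000001) / ln(0.91791) = -16.1181 / -0.0857 ≈ 188.174
Smallest integer k satisfying the bound: 189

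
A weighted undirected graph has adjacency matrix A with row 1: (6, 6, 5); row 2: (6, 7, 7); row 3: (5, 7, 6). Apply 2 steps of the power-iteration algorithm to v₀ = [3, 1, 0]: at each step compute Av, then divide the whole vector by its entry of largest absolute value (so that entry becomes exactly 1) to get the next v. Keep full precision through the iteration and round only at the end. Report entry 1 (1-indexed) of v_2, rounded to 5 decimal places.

Av0 = (24.000000, 25.000000, 22.000000); divide by 25.000000 → v1 = (0.960000, 1.000000, 0.880000)
Av1 = (16.160000, 18.920000, 17.080000); divide by 18.920000 → v2 = (0.854123, 1.000000, 0.902748)
Requested entry of v2: 404/473 = 0.85412

0.85412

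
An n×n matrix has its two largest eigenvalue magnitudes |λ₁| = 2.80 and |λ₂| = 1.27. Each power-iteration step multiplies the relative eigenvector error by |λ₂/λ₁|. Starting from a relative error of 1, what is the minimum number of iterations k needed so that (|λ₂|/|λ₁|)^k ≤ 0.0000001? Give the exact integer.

|λ₂/λ₁| = 1.27/2.80 = 0.45357
Need k ≥ ln(0.0000001) / ln(0.45357) = -16.1181 / -0.7906 ≈ 20.387
Smallest integer k satisfying the bound: 21

21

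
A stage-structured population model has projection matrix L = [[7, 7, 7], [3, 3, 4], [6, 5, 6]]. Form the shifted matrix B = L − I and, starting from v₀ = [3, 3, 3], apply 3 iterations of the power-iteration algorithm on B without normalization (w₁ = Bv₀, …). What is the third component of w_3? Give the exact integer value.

B = L − I has rows (6, 7, 7); (3, 2, 4); (6, 5, 5)
w1 = Bv₀ = (6·3 + 7·3 + 7·3; 3·3 + 2·3 + 4·3; 6·3 + 5·3 + 5·3) = (60, 27, 48)
w2 = Bw1 = (6·60 + 7·27 + 7·48; 3·60 + 2·27 + 4·48; 6·60 + 5·27 + 5·48) = (885, 426, 735)
w3 = Bw2 = (13437, 6447, 11115)
Requested component of w3: 11115

11115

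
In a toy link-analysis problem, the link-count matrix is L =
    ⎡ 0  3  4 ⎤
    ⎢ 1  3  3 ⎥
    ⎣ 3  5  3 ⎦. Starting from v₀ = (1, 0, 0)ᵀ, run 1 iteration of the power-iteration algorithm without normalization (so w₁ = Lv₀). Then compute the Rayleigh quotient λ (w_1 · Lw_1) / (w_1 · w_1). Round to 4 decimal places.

w1 = Lv₀ = (0·1 + 3·0 + 4·0; 1·1 + 3·0 + 3·0; 3·1 + 5·0 + 3·0) = (0, 1, 3)
Lw1 = (15, 12, 14)
w1·Lw1 = 0·15 + 1·12 + 3·14 = 54; w1·w1 = 0·0 + 1·1 + 3·3 = 10
λ ≈ 54/10 = 5.4000

λ ≈ 5.4000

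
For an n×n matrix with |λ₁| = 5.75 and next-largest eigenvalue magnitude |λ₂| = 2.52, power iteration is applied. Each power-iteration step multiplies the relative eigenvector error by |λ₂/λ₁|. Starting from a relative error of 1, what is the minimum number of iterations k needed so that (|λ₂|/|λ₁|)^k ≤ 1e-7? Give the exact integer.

|λ₂/λ₁| = 2.52/5.75 = 0.43826
Need k ≥ ln(1e-7) / ln(0.43826) = -16.1181 / -0.8249 ≈ 19.538
Smallest integer k satisfying the bound: 20

20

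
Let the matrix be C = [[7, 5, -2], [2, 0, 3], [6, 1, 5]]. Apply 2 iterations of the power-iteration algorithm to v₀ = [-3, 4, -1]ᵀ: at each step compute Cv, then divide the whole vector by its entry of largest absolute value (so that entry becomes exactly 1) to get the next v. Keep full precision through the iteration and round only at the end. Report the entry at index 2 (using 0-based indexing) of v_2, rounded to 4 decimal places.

1.0000

Cv0 = (1.00000, -9.00000, -19.00000); divide by -19.00000 → v1 = (-0.05263, 0.47368, 1.00000)
Cv1 = (0.00000, 2.89474, 5.15789); divide by 5.15789 → v2 = (0.00000, 0.56122, 1.00000)
Requested entry of v2: -98/-98 = 1.0000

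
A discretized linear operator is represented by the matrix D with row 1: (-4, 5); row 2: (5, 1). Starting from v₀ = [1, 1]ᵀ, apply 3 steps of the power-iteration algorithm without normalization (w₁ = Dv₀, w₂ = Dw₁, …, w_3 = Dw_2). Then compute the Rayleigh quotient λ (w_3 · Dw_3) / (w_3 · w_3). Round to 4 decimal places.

λ ≈ -2.6395

w1 = Dv₀ = ((-4)·1 + 5·1; 5·1 + 1·1) = (1, 6)
w2 = Dw1 = ((-4)·1 + 5·6; 5·1 + 1·6) = (26, 11)
w3 = Dw2 = (-49, 141)
Dw3 = (901, -104)
w3·Dw3 = (-49)·901 + 141·(-104) = -58813; w3·w3 = (-49)·(-49) + 141·141 = 22282
λ ≈ -58813/22282 = -2.6395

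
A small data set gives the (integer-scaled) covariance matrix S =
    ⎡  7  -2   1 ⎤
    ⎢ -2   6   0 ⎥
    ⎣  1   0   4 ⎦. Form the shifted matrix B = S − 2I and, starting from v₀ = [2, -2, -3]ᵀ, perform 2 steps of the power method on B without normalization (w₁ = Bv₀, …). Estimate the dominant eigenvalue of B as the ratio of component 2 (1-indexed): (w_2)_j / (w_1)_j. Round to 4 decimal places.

μ ≈ 5.8333

B = S − 2I has rows (5, -2, 1); (-2, 4, 0); (1, 0, 2)
w1 = Bv₀ = (11, -12, -4)
w2 = Bw1 = (75, -70, 3)
Ratio: -70/-12 = 5.8333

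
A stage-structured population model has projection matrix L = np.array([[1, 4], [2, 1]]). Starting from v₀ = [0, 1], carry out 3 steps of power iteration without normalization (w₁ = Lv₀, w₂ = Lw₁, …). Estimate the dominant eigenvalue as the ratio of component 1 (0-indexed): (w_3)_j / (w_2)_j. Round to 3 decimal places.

w1 = Lv₀ = (1·0 + 4·1; 2·0 + 1·1) = (4, 1)
w2 = Lw1 = (1·4 + 4·1; 2·4 + 1·1) = (8, 9)
w3 = Lw2 = (44, 25)
Ratio at component: 25 / 9 = 2.778

2.778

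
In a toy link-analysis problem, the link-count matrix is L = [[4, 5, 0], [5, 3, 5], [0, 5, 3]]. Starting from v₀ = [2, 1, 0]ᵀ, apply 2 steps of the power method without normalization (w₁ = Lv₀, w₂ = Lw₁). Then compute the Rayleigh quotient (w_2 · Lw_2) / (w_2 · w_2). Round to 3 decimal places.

λ ≈ 10.292

w1 = Lv₀ = (13, 13, 5)
w2 = Lw1 = (117, 129, 80)
Lw2 = (1113, 1372, 885)
w2·Lw2 = 117·1113 + 129·1372 + 80·885 = 378009; w2·w2 = 117·117 + 129·129 + 80·80 = 36730
λ ≈ 378009/36730 = 10.292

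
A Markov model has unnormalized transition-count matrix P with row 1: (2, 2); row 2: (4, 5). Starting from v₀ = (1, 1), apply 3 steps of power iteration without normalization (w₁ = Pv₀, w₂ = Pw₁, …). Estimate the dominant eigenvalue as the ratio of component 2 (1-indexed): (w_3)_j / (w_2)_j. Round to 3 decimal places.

w1 = Pv₀ = (4, 9)
w2 = Pw1 = (26, 61)
w3 = Pw2 = (174, 409)
Ratio at component: 409 / 61 = 6.705

6.705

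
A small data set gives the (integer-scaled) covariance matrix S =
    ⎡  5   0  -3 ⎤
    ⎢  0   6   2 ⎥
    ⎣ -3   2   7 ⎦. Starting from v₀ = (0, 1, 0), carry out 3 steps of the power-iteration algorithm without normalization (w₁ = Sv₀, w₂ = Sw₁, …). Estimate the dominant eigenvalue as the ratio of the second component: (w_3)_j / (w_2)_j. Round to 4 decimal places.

w1 = Sv₀ = (5·0 + 0·1 + (-3)·0; 0·0 + 6·1 + 2·0; (-3)·0 + 2·1 + 7·0) = (0, 6, 2)
w2 = Sw1 = (5·0 + 0·6 + (-3)·2; 0·0 + 6·6 + 2·2; (-3)·0 + 2·6 + 7·2) = (-6, 40, 26)
w3 = Sw2 = (-108, 292, 280)
Ratio at component: 292 / 40 = 7.3000

λ ≈ 7.3000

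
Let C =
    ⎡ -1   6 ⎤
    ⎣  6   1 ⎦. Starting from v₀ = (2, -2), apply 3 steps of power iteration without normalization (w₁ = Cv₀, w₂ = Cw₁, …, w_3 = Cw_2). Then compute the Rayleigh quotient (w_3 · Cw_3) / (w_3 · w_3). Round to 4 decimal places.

w1 = Cv₀ = (-14, 10)
w2 = Cw1 = (74, -74)
w3 = Cw2 = (-518, 370)
Cw3 = (2738, -2738)
w3·Cw3 = (-518)·2738 + 370·(-2738) = -2431344; w3·w3 = (-518)·(-518) + 370·370 = 405224
λ ≈ -2431344/405224 = -6.0000

λ ≈ -6.0000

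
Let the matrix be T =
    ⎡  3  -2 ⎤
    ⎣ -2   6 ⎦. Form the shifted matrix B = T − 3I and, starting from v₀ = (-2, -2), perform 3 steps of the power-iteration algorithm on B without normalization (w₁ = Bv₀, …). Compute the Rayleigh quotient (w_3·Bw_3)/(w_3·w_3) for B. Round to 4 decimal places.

3.9890

B = T − 3I has rows (0, -2); (-2, 3)
w1 = Bv₀ = (4, -2)
w2 = Bw1 = (4, -14)
w3 = Bw2 = (28, -50)
Bw3 = (100, -206)
w3·Bw3 = 13100; w3·w3 = 3284; μ ≈ 13100/3284 = 3.9890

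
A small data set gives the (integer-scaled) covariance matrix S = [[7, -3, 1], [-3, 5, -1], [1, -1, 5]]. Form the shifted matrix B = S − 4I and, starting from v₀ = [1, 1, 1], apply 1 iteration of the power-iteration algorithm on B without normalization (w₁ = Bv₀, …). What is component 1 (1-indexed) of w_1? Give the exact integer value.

B = S − 4I has rows (3, -3, 1); (-3, 1, -1); (1, -1, 1)
w1 = Bv₀ = (1, -3, 1)
Requested component of w1: 1

1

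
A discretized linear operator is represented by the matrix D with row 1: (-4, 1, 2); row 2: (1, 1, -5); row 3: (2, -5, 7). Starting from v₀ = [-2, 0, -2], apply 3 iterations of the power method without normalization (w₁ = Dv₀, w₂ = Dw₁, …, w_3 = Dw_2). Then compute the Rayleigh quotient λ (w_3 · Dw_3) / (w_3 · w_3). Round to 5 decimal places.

w1 = Dv₀ = (4, 8, -18)
w2 = Dw1 = (-44, 102, -158)
w3 = Dw2 = (-38, 848, -1704)
Dw3 = (-2408, 9330, -16244)
w3·Dw3 = (-38)·(-2408) + 848·9330 + (-1704)·(-16244) = 35683120; w3·w3 = (-38)·(-38) + 848·848 + (-1704)·(-1704) = 3624164
λ ≈ 35683120/3624164 = 9.84589

9.84589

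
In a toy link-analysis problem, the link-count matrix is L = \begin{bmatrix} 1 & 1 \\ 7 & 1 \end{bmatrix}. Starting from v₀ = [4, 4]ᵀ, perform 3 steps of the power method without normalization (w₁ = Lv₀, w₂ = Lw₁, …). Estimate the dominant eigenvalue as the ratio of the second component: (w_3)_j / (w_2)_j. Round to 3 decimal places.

4.182

w1 = Lv₀ = (8, 32)
w2 = Lw1 = (40, 88)
w3 = Lw2 = (128, 368)
Ratio at component: 368 / 88 = 4.182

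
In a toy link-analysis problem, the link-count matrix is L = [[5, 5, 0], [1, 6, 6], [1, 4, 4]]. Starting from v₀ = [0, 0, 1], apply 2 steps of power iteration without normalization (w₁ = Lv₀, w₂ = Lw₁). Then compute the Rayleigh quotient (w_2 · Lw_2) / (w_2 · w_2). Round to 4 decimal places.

λ ≈ 11.2295

w1 = Lv₀ = (0, 6, 4)
w2 = Lw1 = (30, 60, 40)
Lw2 = (450, 630, 430)
w2·Lw2 = 30·450 + 60·630 + 40·430 = 68500; w2·w2 = 30·30 + 60·60 + 40·40 = 6100
λ ≈ 68500/6100 = 11.2295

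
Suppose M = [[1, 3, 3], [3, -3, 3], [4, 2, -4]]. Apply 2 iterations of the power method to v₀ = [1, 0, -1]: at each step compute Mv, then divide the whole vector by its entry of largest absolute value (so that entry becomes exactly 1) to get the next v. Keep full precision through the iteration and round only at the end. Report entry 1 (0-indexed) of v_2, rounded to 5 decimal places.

Mv0 = (-2.000000, 0.000000, 8.000000); divide by 8.000000 → v1 = (-0.250000, 0.000000, 1.000000)
Mv1 = (2.750000, 2.250000, -5.000000); divide by -5.000000 → v2 = (-0.550000, -0.450000, 1.000000)
Requested entry of v2: 18/-40 = -0.45000

-0.45000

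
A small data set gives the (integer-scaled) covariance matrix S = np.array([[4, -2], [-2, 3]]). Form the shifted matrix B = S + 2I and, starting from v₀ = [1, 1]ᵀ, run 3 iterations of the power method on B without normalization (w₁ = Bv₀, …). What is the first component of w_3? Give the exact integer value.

B = S + 2I has rows (6, -2); (-2, 5)
w1 = Bv₀ = (6·1 + (-2)·1; (-2)·1 + 5·1) = (4, 3)
w2 = Bw1 = (6·4 + (-2)·3; (-2)·4 + 5·3) = (18, 7)
w3 = Bw2 = (94, -1)
Requested component of w3: 94

94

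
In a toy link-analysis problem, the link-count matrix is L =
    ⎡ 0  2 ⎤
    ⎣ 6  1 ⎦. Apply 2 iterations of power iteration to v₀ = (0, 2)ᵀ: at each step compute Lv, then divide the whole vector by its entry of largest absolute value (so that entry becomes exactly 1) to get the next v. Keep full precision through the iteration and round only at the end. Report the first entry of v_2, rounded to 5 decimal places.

0.15385

Lv0 = (4.000000, 2.000000); divide by 4.000000 → v1 = (1.000000, 0.500000)
Lv1 = (1.000000, 6.500000); divide by 6.500000 → v2 = (0.153846, 1.000000)
Requested entry of v2: 4/26 = 0.15385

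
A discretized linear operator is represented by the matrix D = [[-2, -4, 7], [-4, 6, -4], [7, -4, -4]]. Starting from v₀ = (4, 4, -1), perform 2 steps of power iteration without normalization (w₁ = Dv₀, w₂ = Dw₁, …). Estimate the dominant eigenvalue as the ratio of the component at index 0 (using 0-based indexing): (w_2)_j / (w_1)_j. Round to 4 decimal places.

-4.0645

w1 = Dv₀ = (-31, 12, 16)
w2 = Dw1 = (126, 132, -329)
Ratio at component: 126 / -31 = -4.0645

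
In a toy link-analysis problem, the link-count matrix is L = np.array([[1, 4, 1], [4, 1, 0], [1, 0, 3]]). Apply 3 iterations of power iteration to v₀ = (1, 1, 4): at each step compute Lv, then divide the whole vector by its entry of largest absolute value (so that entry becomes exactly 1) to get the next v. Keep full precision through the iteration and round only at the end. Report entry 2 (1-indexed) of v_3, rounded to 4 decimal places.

0.8228

Lv0 = (9.00000, 5.00000, 13.00000); divide by 13.00000 → v1 = (0.69231, 0.38462, 1.00000)
Lv1 = (3.23077, 3.15385, 3.69231); divide by 3.69231 → v2 = (0.87500, 0.85417, 1.00000)
Lv2 = (5.29167, 4.35417, 3.87500); divide by 5.29167 → v3 = (1.00000, 0.82283, 0.73228)
Requested entry of v3: 209/254 = 0.8228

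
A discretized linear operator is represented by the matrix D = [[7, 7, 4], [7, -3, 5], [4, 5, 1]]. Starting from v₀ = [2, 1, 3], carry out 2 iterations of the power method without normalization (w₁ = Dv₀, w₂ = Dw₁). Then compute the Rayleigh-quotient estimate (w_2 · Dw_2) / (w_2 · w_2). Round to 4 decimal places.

λ ≈ 13.2878

w1 = Dv₀ = (7·2 + 7·1 + 4·3; 7·2 + (-3)·1 + 5·3; 4·2 + 5·1 + 1·3) = (33, 26, 16)
w2 = Dw1 = (7·33 + 7·26 + 4·16; 7·33 + (-3)·26 + 5·16; 4·33 + 5·26 + 1·16) = (477, 233, 278)
Dw2 = (6082, 4030, 3351)
w2·Dw2 = 477·6082 + 233·4030 + 278·3351 = 4771682; w2·w2 = 477·477 + 233·233 + 278·278 = 359102
λ ≈ 4771682/359102 = 13.2878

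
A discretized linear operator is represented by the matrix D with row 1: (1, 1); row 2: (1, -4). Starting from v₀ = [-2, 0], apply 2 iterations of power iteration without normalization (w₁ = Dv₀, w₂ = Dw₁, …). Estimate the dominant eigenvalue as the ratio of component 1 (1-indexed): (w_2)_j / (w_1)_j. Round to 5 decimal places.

w1 = Dv₀ = (1·(-2) + 1·0; 1·(-2) + (-4)·0) = (-2, -2)
w2 = Dw1 = (1·(-2) + 1·(-2); 1·(-2) + (-4)·(-2)) = (-4, 6)
Ratio at component: -4 / -2 = 2.00000

λ ≈ 2.00000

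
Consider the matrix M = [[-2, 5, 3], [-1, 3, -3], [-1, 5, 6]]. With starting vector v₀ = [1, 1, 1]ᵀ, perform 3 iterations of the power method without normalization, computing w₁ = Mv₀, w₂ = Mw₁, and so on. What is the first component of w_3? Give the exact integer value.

w1 = Mv₀ = ((-2)·1 + 5·1 + 3·1; (-1)·1 + 3·1 + (-3)·1; (-1)·1 + 5·1 + 6·1) = (6, -1, 10)
w2 = Mw1 = ((-2)·6 + 5·(-1) + 3·10; (-1)·6 + 3·(-1) + (-3)·10; (-1)·6 + 5·(-1) + 6·10) = (13, -39, 49)
w3 = Mw2 = (-74, -277, 86)
The requested component of w3 is -74.

-74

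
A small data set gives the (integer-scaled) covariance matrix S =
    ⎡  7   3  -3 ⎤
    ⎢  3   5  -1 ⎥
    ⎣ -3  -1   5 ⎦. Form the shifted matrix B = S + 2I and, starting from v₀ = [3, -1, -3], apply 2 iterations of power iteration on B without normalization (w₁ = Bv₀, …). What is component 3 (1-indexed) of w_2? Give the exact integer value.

-307

B = S + 2I has rows (9, 3, -3); (3, 7, -1); (-3, -1, 7)
w1 = Bv₀ = (33, 5, -29)
w2 = Bw1 = (399, 163, -307)
Requested component of w2: -307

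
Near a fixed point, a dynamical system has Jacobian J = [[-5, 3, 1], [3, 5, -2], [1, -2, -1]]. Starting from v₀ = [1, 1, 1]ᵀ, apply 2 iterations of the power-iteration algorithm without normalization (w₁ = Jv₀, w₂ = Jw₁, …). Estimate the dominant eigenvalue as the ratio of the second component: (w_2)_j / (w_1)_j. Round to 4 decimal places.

λ ≈ 5.1667

w1 = Jv₀ = ((-5)·1 + 3·1 + 1·1; 3·1 + 5·1 + (-2)·1; 1·1 + (-2)·1 + (-1)·1) = (-1, 6, -2)
w2 = Jw1 = ((-5)·(-1) + 3·6 + 1·(-2); 3·(-1) + 5·6 + (-2)·(-2); 1·(-1) + (-2)·6 + (-1)·(-2)) = (21, 31, -11)
Ratio at component: 31 / 6 = 5.1667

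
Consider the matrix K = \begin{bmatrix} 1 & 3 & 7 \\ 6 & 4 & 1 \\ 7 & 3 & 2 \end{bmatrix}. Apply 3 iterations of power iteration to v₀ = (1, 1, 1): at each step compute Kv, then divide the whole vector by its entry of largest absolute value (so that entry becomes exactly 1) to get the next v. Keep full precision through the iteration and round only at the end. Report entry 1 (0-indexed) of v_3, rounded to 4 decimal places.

Kv0 = (11.00000, 11.00000, 12.00000); divide by 12.00000 → v1 = (0.91667, 0.91667, 1.00000)
Kv1 = (10.66667, 10.16667, 11.16667); divide by 11.16667 → v2 = (0.95522, 0.91045, 1.00000)
Kv2 = (10.68657, 10.37313, 11.41791); divide by 11.41791 → v3 = (0.93595, 0.90850, 1.00000)
Requested entry of v3: 1390/1530 = 0.9085

0.9085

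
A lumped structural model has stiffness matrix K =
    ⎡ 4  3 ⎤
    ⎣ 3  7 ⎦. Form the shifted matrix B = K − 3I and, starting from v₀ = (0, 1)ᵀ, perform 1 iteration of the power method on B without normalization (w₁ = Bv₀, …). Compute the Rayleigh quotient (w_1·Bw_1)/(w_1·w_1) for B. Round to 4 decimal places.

B = K − 3I has rows (1, 3); (3, 4)
w1 = Bv₀ = (3, 4)
Bw1 = (15, 25)
w1·Bw1 = 145; w1·w1 = 25; μ ≈ 145/25 = 5.8000

5.8000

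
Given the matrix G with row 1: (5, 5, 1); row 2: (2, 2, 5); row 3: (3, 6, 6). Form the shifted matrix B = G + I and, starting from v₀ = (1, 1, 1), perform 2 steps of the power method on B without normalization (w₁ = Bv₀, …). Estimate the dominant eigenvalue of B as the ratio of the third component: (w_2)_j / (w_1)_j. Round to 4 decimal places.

13.0000

B = G + I has rows (6, 5, 1); (2, 3, 5); (3, 6, 7)
w1 = Bv₀ = (6·1 + 5·1 + 1·1; 2·1 + 3·1 + 5·1; 3·1 + 6·1 + 7·1) = (12, 10, 16)
w2 = Bw1 = (6·12 + 5·10 + 1·16; 2·12 + 3·10 + 5·16; 3·12 + 6·10 + 7·16) = (138, 134, 208)
Ratio: 208/16 = 13.0000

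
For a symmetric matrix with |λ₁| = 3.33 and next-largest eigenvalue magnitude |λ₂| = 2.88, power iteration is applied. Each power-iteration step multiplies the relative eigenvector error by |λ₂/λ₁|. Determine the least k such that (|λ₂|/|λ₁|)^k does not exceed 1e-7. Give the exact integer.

|λ₂/λ₁| = 2.88/3.33 = 0.86486
Need k ≥ ln(1e-7) / ln(0.86486) = -16.1181 / -0.1452 ≈ 111.020
Smallest integer k satisfying the bound: 112

112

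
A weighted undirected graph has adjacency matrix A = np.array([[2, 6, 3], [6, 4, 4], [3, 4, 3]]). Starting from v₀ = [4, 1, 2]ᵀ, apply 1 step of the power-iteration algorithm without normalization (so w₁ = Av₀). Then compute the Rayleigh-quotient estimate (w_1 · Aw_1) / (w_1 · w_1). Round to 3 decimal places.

w1 = Av₀ = (2·4 + 6·1 + 3·2; 6·4 + 4·1 + 4·2; 3·4 + 4·1 + 3·2) = (20, 36, 22)
Aw1 = (322, 352, 270)
w1·Aw1 = 20·322 + 36·352 + 22·270 = 25052; w1·w1 = 20·20 + 36·36 + 22·22 = 2180
λ ≈ 25052/2180 = 11.492

11.492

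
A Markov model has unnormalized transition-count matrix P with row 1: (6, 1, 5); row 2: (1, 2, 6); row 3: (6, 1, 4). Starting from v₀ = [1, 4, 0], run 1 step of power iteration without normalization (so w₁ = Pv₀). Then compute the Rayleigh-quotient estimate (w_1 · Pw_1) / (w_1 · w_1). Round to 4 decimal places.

w1 = Pv₀ = (10, 9, 10)
Pw1 = (119, 88, 109)
w1·Pw1 = 10·119 + 9·88 + 10·109 = 3072; w1·w1 = 10·10 + 9·9 + 10·10 = 281
λ ≈ 3072/281 = 10.9324

10.9324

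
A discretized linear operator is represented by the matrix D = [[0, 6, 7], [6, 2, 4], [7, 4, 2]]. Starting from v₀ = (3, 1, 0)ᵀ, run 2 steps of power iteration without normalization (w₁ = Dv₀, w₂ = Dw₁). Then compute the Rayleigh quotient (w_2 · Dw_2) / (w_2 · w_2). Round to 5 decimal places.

w1 = Dv₀ = (6, 20, 25)
w2 = Dw1 = (295, 176, 172)
Dw2 = (2260, 2810, 3113)
w2·Dw2 = 295·2260 + 176·2810 + 172·3113 = 1696696; w2·w2 = 295·295 + 176·176 + 172·172 = 147585
λ ≈ 1696696/147585 = 11.49640

λ ≈ 11.49640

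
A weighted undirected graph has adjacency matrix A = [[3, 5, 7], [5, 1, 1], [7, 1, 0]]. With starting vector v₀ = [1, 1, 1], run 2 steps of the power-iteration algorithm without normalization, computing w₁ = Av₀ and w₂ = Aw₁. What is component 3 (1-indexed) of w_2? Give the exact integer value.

112

w1 = Av₀ = (15, 7, 8)
w2 = Aw1 = (136, 90, 112)
The requested component of w2 is 112.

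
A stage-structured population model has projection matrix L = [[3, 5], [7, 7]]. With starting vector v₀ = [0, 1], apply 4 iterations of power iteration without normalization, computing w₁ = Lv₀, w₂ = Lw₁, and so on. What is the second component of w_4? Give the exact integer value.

10556

w1 = Lv₀ = (3·0 + 5·1; 7·0 + 7·1) = (5, 7)
w2 = Lw1 = (3·5 + 5·7; 7·5 + 7·7) = (50, 84)
w3 = Lw2 = (570, 938)
w4 = Lw3 = (6400, 10556)
The requested component of w4 is 10556.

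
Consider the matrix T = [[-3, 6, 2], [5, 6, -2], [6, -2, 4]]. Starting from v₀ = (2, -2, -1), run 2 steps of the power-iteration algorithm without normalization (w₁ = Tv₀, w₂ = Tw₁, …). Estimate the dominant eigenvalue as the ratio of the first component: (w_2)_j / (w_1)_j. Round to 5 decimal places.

-4.20000

w1 = Tv₀ = (-20, 0, 12)
w2 = Tw1 = (84, -124, -72)
Ratio at component: 84 / -20 = -4.20000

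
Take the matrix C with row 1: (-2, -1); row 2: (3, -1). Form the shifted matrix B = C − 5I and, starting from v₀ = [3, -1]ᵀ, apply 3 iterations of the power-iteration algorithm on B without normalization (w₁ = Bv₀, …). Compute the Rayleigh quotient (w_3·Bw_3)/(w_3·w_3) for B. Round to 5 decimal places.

μ ≈ -7.10372

B = C − 5I has rows (-7, -1); (3, -6)
w1 = Bv₀ = (-20, 15)
w2 = Bw1 = (125, -150)
w3 = Bw2 = (-725, 1275)
Bw3 = (3800, -9825)
w3·Bw3 = -15281875; w3·w3 = 2151250; μ ≈ -15281875/2151250 = -7.10372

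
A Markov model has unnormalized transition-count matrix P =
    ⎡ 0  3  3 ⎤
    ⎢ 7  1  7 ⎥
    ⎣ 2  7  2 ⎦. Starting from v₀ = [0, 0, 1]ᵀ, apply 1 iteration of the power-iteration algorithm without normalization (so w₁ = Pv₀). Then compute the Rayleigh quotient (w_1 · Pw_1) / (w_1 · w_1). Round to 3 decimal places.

λ ≈ 7.952

w1 = Pv₀ = (0·0 + 3·0 + 3·1; 7·0 + 1·0 + 7·1; 2·0 + 7·0 + 2·1) = (3, 7, 2)
Pw1 = (27, 42, 59)
w1·Pw1 = 3·27 + 7·42 + 2·59 = 493; w1·w1 = 3·3 + 7·7 + 2·2 = 62
λ ≈ 493/62 = 7.952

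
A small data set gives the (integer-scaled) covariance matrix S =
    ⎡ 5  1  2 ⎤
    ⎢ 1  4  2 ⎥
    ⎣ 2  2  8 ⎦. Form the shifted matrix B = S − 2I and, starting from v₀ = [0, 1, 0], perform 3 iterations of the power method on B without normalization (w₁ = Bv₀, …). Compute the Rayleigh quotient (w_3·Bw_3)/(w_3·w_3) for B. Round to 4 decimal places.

B = S − 2I has rows (3, 1, 2); (1, 2, 2); (2, 2, 6)
w1 = Bv₀ = (3·0 + 1·1 + 2·0; 1·0 + 2·1 + 2·0; 2·0 + 2·1 + 6·0) = (1, 2, 2)
w2 = Bw1 = (3·1 + 1·2 + 2·2; 1·1 + 2·2 + 2·2; 2·1 + 2·2 + 6·2) = (9, 9, 18)
w3 = Bw2 = (72, 63, 144)
Bw3 = (567, 486, 1134)
w3·Bw3 = 234738; w3·w3 = 29889; μ ≈ 234738/29889 = 7.8537

7.8537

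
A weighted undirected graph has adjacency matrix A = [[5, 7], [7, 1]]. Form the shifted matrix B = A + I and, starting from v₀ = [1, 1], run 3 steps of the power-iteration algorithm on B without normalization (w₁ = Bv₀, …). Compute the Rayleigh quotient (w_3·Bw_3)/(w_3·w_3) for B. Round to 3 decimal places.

B = A + I has rows (6, 7); (7, 2)
w1 = Bv₀ = (6·1 + 7·1; 7·1 + 2·1) = (13, 9)
w2 = Bw1 = (6·13 + 7·9; 7·13 + 2·9) = (141, 109)
w3 = Bw2 = (1609, 1205)
Bw3 = (18089, 13673)
w3·Bw3 = 45581166; w3·w3 = 4040906; μ ≈ 45581166/4040906 = 11.280

μ ≈ 11.280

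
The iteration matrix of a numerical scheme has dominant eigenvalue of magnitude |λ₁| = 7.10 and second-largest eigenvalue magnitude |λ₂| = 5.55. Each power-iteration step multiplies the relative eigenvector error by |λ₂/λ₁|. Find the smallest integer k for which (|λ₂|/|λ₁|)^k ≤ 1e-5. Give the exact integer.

47

|λ₂/λ₁| = 5.55/7.10 = 0.78169
Need k ≥ ln(1e-5) / ln(0.78169) = -11.5129 / -0.2463 ≈ 46.744
Smallest integer k satisfying the bound: 47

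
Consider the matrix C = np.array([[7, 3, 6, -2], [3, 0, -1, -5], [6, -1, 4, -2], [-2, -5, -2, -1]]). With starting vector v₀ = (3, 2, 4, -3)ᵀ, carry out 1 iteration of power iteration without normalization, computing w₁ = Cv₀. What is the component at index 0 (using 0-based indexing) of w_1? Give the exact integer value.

w1 = Cv₀ = (57, 20, 38, -21)
The requested component of w1 is 57.

57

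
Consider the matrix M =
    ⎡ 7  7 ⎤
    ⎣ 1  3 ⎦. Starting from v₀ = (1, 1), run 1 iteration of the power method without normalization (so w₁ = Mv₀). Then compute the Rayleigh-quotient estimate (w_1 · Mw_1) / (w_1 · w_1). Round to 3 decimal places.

w1 = Mv₀ = (7·1 + 7·1; 1·1 + 3·1) = (14, 4)
Mw1 = (126, 26)
w1·Mw1 = 14·126 + 4·26 = 1868; w1·w1 = 14·14 + 4·4 = 212
λ ≈ 1868/212 = 8.811

8.811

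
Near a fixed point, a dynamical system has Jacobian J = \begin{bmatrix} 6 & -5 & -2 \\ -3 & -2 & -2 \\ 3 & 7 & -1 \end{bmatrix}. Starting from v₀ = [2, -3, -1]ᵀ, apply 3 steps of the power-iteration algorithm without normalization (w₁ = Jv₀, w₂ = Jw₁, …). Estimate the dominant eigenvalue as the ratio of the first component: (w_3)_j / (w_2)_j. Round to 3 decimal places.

6.443

w1 = Jv₀ = (6·2 + (-5)·(-3) + (-2)·(-1); (-3)·2 + (-2)·(-3) + (-2)·(-1); 3·2 + 7·(-3) + (-1)·(-1)) = (29, 2, -14)
w2 = Jw1 = (6·29 + (-5)·2 + (-2)·(-14); (-3)·29 + (-2)·2 + (-2)·(-14); 3·29 + 7·2 + (-1)·(-14)) = (192, -63, 115)
w3 = Jw2 = (1237, -680, 20)
Ratio at component: 1237 / 192 = 6.443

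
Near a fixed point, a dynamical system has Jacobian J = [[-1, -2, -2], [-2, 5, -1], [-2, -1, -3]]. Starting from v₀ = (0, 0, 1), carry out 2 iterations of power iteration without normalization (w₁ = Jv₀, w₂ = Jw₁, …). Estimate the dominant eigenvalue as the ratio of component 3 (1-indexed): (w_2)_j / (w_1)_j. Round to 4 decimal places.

w1 = Jv₀ = (-2, -1, -3)
w2 = Jw1 = (10, 2, 14)
Ratio at component: 14 / -3 = -4.6667

-4.6667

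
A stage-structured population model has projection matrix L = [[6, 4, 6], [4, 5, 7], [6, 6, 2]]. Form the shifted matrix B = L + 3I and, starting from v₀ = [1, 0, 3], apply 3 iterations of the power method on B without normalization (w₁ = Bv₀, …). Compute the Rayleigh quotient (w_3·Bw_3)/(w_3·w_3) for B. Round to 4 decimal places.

18.3468

B = L + 3I has rows (9, 4, 6); (4, 8, 7); (6, 6, 5)
w1 = Bv₀ = (27, 25, 21)
w2 = Bw1 = (469, 455, 417)
w3 = Bw2 = (8543, 8435, 7629)
Bw3 = (156401, 155055, 140013)
w3·Bw3 = 3712181845; w3·w3 = 202333715; μ ≈ 3712181845/202333715 = 18.3468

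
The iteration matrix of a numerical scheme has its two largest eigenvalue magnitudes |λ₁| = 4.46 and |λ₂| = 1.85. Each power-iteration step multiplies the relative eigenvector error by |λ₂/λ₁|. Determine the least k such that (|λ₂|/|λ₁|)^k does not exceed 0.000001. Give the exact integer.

16

|λ₂/λ₁| = 1.85/4.46 = 0.41480
Need k ≥ ln(0.000001) / ln(0.41480) = -13.8155 / -0.8800 ≈ 15.700
Smallest integer k satisfying the bound: 16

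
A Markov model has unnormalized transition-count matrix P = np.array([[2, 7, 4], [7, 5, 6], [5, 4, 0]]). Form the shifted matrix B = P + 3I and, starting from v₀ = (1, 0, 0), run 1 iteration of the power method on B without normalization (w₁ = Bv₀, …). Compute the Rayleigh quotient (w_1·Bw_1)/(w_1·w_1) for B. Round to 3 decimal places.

B = P + 3I has rows (5, 7, 4); (7, 8, 6); (5, 4, 3)
w1 = Bv₀ = (5·1 + 7·0 + 4·0; 7·1 + 8·0 + 6·0; 5·1 + 4·0 + 3·0) = (5, 7, 5)
Bw1 = (94, 121, 68)
w1·Bw1 = 1657; w1·w1 = 99; μ ≈ 1657/99 = 16.737

16.737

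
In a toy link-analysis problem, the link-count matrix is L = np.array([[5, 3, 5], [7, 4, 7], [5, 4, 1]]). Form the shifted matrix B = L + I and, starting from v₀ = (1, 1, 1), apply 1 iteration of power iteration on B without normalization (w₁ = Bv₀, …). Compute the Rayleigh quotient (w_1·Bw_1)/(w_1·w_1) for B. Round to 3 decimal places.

B = L + I has rows (6, 3, 5); (7, 5, 7); (5, 4, 2)
w1 = Bv₀ = (14, 19, 11)
Bw1 = (196, 270, 168)
w1·Bw1 = 9722; w1·w1 = 678; μ ≈ 9722/678 = 14.339

14.339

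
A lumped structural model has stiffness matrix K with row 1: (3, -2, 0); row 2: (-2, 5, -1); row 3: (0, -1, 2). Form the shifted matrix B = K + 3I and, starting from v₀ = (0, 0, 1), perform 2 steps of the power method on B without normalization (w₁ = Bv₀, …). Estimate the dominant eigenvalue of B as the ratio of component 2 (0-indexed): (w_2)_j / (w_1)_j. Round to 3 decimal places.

B = K + 3I has rows (6, -2, 0); (-2, 8, -1); (0, -1, 5)
w1 = Bv₀ = (0, -1, 5)
w2 = Bw1 = (2, -13, 26)
Ratio: 26/5 = 5.200

5.200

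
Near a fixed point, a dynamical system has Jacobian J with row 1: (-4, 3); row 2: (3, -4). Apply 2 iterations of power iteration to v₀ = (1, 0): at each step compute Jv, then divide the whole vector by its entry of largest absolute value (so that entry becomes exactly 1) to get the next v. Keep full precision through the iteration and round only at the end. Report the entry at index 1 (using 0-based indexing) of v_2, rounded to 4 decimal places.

-0.9600

Jv0 = (-4.00000, 3.00000); divide by -4.00000 → v1 = (1.00000, -0.75000)
Jv1 = (-6.25000, 6.00000); divide by -6.25000 → v2 = (1.00000, -0.96000)
Requested entry of v2: -24/25 = -0.9600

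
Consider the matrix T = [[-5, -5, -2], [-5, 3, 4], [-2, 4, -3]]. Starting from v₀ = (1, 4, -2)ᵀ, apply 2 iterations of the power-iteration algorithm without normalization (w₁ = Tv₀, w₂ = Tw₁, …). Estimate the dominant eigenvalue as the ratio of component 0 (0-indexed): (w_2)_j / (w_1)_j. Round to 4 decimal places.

w1 = Tv₀ = (-21, -1, 20)
w2 = Tw1 = (70, 182, -22)
Ratio at component: 70 / -21 = -3.3333

λ ≈ -3.3333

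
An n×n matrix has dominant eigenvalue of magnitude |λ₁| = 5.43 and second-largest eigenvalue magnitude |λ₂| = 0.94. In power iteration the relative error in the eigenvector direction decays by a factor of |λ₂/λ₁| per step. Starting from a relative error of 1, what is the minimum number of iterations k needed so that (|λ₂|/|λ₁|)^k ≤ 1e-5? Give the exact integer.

|λ₂/λ₁| = 0.94/5.43 = 0.17311
Need k ≥ ln(1e-5) / ln(0.17311) = -11.5129 / -1.7538 ≈ 6.565
Smallest integer k satisfying the bound: 7

7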